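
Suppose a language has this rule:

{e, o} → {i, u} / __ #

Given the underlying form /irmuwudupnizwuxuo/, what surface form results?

irmuwudupnizwuxuu

/o/ is a mid vowel in word-final position, so it raises to [u].
Surface form: [irmuwudupnizwuxuu].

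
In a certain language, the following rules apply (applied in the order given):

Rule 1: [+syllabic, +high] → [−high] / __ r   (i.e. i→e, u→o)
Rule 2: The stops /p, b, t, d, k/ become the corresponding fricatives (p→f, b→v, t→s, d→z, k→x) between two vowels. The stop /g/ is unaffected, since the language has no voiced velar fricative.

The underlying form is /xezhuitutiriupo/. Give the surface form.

xezhuisuseriufo

Rule 1 (pre-rhotic lowering): /i/ is a high vowel immediately before /r/, so it lowers to [e]. /xezhuitutiriupo/ → xezhuituteriupo.
Rule 2 (intervocalic spirantization): /t/ is a stop between vowels /i/ and /u/, so it spirantizes to the fricative [s]. /t/ is a stop between vowels /u/ and /e/, so it spirantizes to the fricative [s]. /p/ is a stop between vowels /u/ and /o/, so it spirantizes to the fricative [f]. /xezhuituteriupo/ → xezhuisuseriufo.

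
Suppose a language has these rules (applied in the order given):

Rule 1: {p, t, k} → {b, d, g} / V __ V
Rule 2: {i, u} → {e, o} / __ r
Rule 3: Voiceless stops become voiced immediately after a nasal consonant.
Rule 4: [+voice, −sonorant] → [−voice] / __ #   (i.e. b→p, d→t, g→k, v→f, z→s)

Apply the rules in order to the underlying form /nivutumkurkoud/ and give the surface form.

Rule 1 (intervocalic voicing): /t/ is a voiceless stop between vowels /u/ and /u/, so it voices to [d]. /nivutumkurkoud/ → nivudumkurkoud.
Rule 2 (pre-rhotic lowering): /u/ is a high vowel immediately before /r/, so it lowers to [o]. /nivudumkurkoud/ → nivudumkorkoud.
Rule 3 (post-nasal voicing): /k/ is a voiceless stop immediately after the nasal /m/, so it voices to [g]. /nivudumkorkoud/ → nivudumgorkoud.
Rule 4 (final devoicing): /d/ is a voiced obstruent in word-final position, so it devoices to [t]. /nivudumgorkoud/ → nivudumgorkout.

nivudumgorkout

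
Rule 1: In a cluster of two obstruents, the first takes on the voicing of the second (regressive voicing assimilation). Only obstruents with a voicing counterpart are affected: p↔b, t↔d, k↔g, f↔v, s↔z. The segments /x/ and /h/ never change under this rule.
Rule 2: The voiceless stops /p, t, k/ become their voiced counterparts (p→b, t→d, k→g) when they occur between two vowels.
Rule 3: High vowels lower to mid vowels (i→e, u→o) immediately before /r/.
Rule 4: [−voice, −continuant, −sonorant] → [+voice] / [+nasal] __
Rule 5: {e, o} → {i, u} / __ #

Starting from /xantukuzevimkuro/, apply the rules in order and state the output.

xanduguzevimgoru

Rule 1 (regressive voicing assimilation): no segment meets the environment; /xantukuzevimkuro/ is unchanged.
Rule 2 (intervocalic voicing): /k/ is a voiceless stop between vowels /u/ and /u/, so it voices to [g]. /xantukuzevimkuro/ → xantuguzevimkuro.
Rule 3 (pre-rhotic lowering): /u/ is a high vowel immediately before /r/, so it lowers to [o]. /xantuguzevimkuro/ → xantuguzevimkoro.
Rule 4 (post-nasal voicing): /t/ is a voiceless stop immediately after the nasal /n/, so it voices to [d]. /k/ is a voiceless stop immediately after the nasal /m/, so it voices to [g]. /xantuguzevimkoro/ → xanduguzevimgoro.
Rule 5 (final vowel raising): /o/ is a mid vowel in word-final position, so it raises to [u]. /xanduguzevimgoro/ → xanduguzevimgoru.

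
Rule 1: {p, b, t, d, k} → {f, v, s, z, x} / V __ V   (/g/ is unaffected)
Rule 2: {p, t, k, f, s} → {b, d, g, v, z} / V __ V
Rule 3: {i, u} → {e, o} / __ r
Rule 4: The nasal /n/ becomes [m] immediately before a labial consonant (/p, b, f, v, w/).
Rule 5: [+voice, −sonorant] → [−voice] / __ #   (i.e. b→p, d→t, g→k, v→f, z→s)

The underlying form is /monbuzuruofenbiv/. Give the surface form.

Rule 1 (intervocalic spirantization): no segment meets the environment; /monbuzuruofenbiv/ is unchanged.
Rule 2 (intervocalic voicing): /f/ is a voiceless obstruent between vowels /o/ and /e/, so it voices to [v]. /monbuzuruofenbiv/ → monbuzuruovenbiv.
Rule 3 (pre-rhotic lowering): /u/ is a high vowel immediately before /r/, so it lowers to [o]. /monbuzuruovenbiv/ → monbuzoruovenbiv.
Rule 4 (nasal place assimilation): /n/ precedes the labial consonant /b/, so it assimilates in place to [m]. /n/ precedes the labial consonant /b/, so it assimilates in place to [m]. /monbuzoruovenbiv/ → mombuzoruovembiv.
Rule 5 (final devoicing): /v/ is a voiced obstruent in word-final position, so it devoices to [f]. /mombuzoruovembiv/ → mombuzoruovembif.

mombuzoruovembif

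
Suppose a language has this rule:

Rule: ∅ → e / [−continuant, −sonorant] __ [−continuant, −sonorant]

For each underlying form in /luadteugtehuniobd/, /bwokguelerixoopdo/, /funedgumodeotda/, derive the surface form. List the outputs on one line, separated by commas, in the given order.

/luadteugtehuniobd/: /d/ and /t/ form a stop–stop cluster, so [e] is inserted between them. /g/ and /t/ form a stop–stop cluster, so [e] is inserted between them. /b/ and /d/ form a stop–stop cluster, so [e] is inserted between them. → [luadeteugetehuniobed].
/bwokguelerixoopdo/: /k/ and /g/ form a stop–stop cluster, so [e] is inserted between them. /p/ and /d/ form a stop–stop cluster, so [e] is inserted between them. → [bwokeguelerixoopedo].
/funedgumodeotda/: /d/ and /g/ form a stop–stop cluster, so [e] is inserted between them. /t/ and /d/ form a stop–stop cluster, so [e] is inserted between them. → [funedegumodeoteda].

luadeteugetehuniobed, bwokeguelerixoopedo, funedegumodeoteda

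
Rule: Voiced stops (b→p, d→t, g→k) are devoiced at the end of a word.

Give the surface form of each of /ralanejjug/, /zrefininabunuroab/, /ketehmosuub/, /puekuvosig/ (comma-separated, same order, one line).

/ralanejjug/: /g/ is a voiced stop in word-final position, so it devoices to [k]. → [ralanejjuk].
/zrefininabunuroab/: /b/ is a voiced stop in word-final position, so it devoices to [p]. → [zrefininabunuroap].
/ketehmosuub/: /b/ is a voiced stop in word-final position, so it devoices to [p]. → [ketehmosuup].
/puekuvosig/: /g/ is a voiced stop in word-final position, so it devoices to [k]. → [puekuvosik].

ralanejjuk, zrefininabunuroap, ketehmosuup, puekuvosik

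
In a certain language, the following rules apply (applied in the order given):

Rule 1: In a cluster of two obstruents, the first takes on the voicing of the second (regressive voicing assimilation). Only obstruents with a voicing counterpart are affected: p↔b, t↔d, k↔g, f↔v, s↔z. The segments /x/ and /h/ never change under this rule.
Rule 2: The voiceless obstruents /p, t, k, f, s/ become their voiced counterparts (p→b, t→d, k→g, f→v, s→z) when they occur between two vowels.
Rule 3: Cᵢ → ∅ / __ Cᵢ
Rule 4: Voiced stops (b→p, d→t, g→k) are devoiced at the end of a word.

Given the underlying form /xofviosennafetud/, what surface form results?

xoviozenavedut

Rule 1 (regressive voicing assimilation): /f/ precedes the voiced obstruent /v/, so it voices to [v] by assimilation. /xofviosennafetud/ → xovviosennafetud.
Rule 2 (intervocalic voicing): /s/ is a voiceless obstruent between vowels /o/ and /e/, so it voices to [z]. /f/ is a voiceless obstruent between vowels /a/ and /e/, so it voices to [v]. /t/ is a voiceless obstruent between vowels /e/ and /u/, so it voices to [d]. /xovviosennafetud/ → xovviozennavedud.
Rule 3 (degemination): /vv/ is a geminate; the first /v/ deletes. /nn/ is a geminate; the first /n/ deletes. /xovviozennavedud/ → xoviozenavedud.
Rule 4 (final devoicing): /d/ is a voiced stop in word-final position, so it devoices to [t]. /xoviozenavedud/ → xoviozenavedut.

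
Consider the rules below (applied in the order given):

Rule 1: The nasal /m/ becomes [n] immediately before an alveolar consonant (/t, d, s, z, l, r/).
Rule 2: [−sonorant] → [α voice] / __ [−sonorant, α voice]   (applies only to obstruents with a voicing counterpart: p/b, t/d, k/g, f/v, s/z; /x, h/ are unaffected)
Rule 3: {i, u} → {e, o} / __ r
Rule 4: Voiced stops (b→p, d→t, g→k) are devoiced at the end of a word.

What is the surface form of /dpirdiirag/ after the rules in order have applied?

tperdierak

Rule 1 (nasal place assimilation): no segment meets the environment; /dpirdiirag/ is unchanged.
Rule 2 (regressive voicing assimilation): /d/ precedes the voiceless obstruent /p/, so it devoices to [t] by assimilation. /dpirdiirag/ → tpirdiirag.
Rule 3 (pre-rhotic lowering): /i/ is a high vowel immediately before /r/, so it lowers to [e]. /i/ is a high vowel immediately before /r/, so it lowers to [e]. /tpirdiirag/ → tperdierag.
Rule 4 (final devoicing): /g/ is a voiced stop in word-final position, so it devoices to [k]. /tperdierag/ → tperdierak.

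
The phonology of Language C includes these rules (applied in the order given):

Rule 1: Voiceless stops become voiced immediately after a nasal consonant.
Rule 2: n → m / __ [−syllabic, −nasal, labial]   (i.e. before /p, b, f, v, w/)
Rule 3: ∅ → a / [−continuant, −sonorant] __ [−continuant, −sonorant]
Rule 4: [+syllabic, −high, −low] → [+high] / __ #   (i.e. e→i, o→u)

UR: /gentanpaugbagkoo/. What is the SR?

Rule 1 (post-nasal voicing): /t/ is a voiceless stop immediately after the nasal /n/, so it voices to [d]. /p/ is a voiceless stop immediately after the nasal /n/, so it voices to [b]. /gentanpaugbagkoo/ → gendanbaugbagkoo.
Rule 2 (nasal place assimilation): /n/ precedes the labial consonant /b/, so it assimilates in place to [m]. /gendanbaugbagkoo/ → gendambaugbagkoo.
Rule 3 (stop-cluster a-epenthesis): /g/ and /b/ form a stop–stop cluster, so [a] is inserted between them. /g/ and /k/ form a stop–stop cluster, so [a] is inserted between them. /gendambaugbagkoo/ → gendambaugabagakoo.
Rule 4 (final vowel raising): /o/ is a mid vowel in word-final position, so it raises to [u]. /gendambaugabagakoo/ → gendambaugabagakou.

gendambaugabagakou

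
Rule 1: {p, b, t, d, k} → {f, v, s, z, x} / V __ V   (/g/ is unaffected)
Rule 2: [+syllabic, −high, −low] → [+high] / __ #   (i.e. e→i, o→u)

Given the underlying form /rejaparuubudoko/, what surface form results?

rejafaruuvuzoxu

Rule 1 (intervocalic spirantization): /p/ is a stop between vowels /a/ and /a/, so it spirantizes to the fricative [f]. /b/ is a stop between vowels /u/ and /u/, so it spirantizes to the fricative [v]. /d/ is a stop between vowels /u/ and /o/, so it spirantizes to the fricative [z]. /k/ is a stop between vowels /o/ and /o/, so it spirantizes to the fricative [x]. /rejaparuubudoko/ → rejafaruuvuzoxo.
Rule 2 (final vowel raising): /o/ is a mid vowel in word-final position, so it raises to [u]. /rejafaruuvuzoxo/ → rejafaruuvuzoxu.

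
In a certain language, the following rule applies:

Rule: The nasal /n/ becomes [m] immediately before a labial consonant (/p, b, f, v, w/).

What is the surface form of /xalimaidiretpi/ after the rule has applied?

xalimaidiretpi

No segment of /xalimaidiretpi/ meets the structural description of the rule, so the form surfaces unchanged.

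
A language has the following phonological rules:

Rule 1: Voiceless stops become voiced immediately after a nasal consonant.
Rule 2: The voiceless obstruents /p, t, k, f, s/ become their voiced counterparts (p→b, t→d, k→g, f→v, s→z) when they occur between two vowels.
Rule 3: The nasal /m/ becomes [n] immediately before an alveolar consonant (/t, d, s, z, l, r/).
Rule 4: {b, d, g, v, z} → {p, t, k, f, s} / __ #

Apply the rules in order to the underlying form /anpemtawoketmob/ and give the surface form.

anbendawogetmop

Rule 1 (post-nasal voicing): /p/ is a voiceless stop immediately after the nasal /n/, so it voices to [b]. /t/ is a voiceless stop immediately after the nasal /m/, so it voices to [d]. /anpemtawoketmob/ → anbemdawoketmob.
Rule 2 (intervocalic voicing): /k/ is a voiceless obstruent between vowels /o/ and /e/, so it voices to [g]. /anbemdawoketmob/ → anbemdawogetmob.
Rule 3 (nasal place assimilation): /m/ precedes the alveolar consonant /d/, so it assimilates in place to [n]. /anbemdawogetmob/ → anbendawogetmob.
Rule 4 (final devoicing): /b/ is a voiced obstruent in word-final position, so it devoices to [p]. /anbendawogetmob/ → anbendawogetmop.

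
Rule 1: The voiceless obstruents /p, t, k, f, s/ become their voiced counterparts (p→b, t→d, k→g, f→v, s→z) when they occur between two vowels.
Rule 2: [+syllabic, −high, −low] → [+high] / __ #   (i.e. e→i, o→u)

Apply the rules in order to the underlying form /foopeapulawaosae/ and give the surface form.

foobeabulawaozai

Rule 1 (intervocalic voicing): /p/ is a voiceless obstruent between vowels /o/ and /e/, so it voices to [b]. /p/ is a voiceless obstruent between vowels /a/ and /u/, so it voices to [b]. /s/ is a voiceless obstruent between vowels /o/ and /a/, so it voices to [z]. /foopeapulawaosae/ → foobeabulawaozae.
Rule 2 (final vowel raising): /e/ is a mid vowel in word-final position, so it raises to [i]. /foobeabulawaozae/ → foobeabulawaozai.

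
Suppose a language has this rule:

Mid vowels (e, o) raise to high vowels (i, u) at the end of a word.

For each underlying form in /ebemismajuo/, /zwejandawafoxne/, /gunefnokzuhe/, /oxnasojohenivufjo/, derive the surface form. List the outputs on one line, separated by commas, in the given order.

/ebemismajuo/: /o/ is a mid vowel in word-final position, so it raises to [u]. → [ebemismajuu].
/zwejandawafoxne/: /e/ is a mid vowel in word-final position, so it raises to [i]. → [zwejandawafoxni].
/gunefnokzuhe/: /e/ is a mid vowel in word-final position, so it raises to [i]. → [gunefnokzuhi].
/oxnasojohenivufjo/: /o/ is a mid vowel in word-final position, so it raises to [u]. → [oxnasojohenivufju].

ebemismajuu, zwejandawafoxni, gunefnokzuhi, oxnasojohenivufju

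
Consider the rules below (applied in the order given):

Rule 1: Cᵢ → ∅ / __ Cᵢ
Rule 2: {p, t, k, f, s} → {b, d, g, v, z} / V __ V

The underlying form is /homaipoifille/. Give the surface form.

homaiboivile

Rule 1 (degemination): /ll/ is a geminate; the first /l/ deletes. /homaipoifille/ → homaipoifile.
Rule 2 (intervocalic voicing): /p/ is a voiceless obstruent between vowels /i/ and /o/, so it voices to [b]. /f/ is a voiceless obstruent between vowels /i/ and /i/, so it voices to [v]. /homaipoifile/ → homaiboivile.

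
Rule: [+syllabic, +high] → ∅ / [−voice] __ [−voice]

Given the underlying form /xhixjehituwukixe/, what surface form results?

/i/ is a high vowel flanked by voiceless consonants /h/ and /x/, so it deletes.
/i/ is a high vowel flanked by voiceless consonants /h/ and /t/, so it deletes.
/i/ is a high vowel flanked by voiceless consonants /k/ and /x/, so it deletes.
Surface form: [xhxjehtuwukxe].

xhxjehtuwukxe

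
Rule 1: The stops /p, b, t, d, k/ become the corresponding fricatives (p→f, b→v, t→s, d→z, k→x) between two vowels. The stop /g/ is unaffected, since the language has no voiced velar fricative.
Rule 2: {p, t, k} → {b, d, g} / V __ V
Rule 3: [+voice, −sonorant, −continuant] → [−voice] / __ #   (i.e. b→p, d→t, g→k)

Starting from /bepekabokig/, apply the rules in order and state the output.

Rule 1 (intervocalic spirantization): /p/ is a stop between vowels /e/ and /e/, so it spirantizes to the fricative [f]. /k/ is a stop between vowels /e/ and /a/, so it spirantizes to the fricative [x]. /b/ is a stop between vowels /a/ and /o/, so it spirantizes to the fricative [v]. /k/ is a stop between vowels /o/ and /i/, so it spirantizes to the fricative [x]. /bepekabokig/ → befexavoxig.
Rule 2 (intervocalic voicing): no segment meets the environment; /befexavoxig/ is unchanged.
Rule 3 (final devoicing): /g/ is a voiced stop in word-final position, so it devoices to [k]. /befexavoxig/ → befexavoxik.

befexavoxik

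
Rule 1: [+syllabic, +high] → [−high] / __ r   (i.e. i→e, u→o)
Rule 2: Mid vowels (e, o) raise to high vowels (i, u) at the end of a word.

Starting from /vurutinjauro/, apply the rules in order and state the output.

vorutinjaoru

Rule 1 (pre-rhotic lowering): /u/ is a high vowel immediately before /r/, so it lowers to [o]. /u/ is a high vowel immediately before /r/, so it lowers to [o]. /vurutinjauro/ → vorutinjaoro.
Rule 2 (final vowel raising): /o/ is a mid vowel in word-final position, so it raises to [u]. /vorutinjaoro/ → vorutinjaoru.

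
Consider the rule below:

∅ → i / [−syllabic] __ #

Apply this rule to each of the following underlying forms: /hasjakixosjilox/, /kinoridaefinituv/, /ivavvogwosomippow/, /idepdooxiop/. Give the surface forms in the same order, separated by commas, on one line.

hasjakixosjiloxi, kinoridaefinituvi, ivavvogwosomippowi, idepdooxiopi

/hasjakixosjilox/: the form ends in the consonant /x/, so [i] is inserted word-finally. → [hasjakixosjiloxi].
/kinoridaefinituv/: the form ends in the consonant /v/, so [i] is inserted word-finally. → [kinoridaefinituvi].
/ivavvogwosomippow/: the form ends in the consonant /w/, so [i] is inserted word-finally. → [ivavvogwosomippowi].
/idepdooxiop/: the form ends in the consonant /p/, so [i] is inserted word-finally. → [idepdooxiopi].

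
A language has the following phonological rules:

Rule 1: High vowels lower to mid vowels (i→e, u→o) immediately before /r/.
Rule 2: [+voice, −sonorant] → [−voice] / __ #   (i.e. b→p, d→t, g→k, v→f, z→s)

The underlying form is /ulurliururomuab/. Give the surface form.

Rule 1 (pre-rhotic lowering): /u/ is a high vowel immediately before /r/, so it lowers to [o]. /u/ is a high vowel immediately before /r/, so it lowers to [o]. /u/ is a high vowel immediately before /r/, so it lowers to [o]. /ulurliururomuab/ → ulorliororomuab.
Rule 2 (final devoicing): /b/ is a voiced obstruent in word-final position, so it devoices to [p]. /ulorliororomuab/ → ulorliororomuap.

ulorliororomuap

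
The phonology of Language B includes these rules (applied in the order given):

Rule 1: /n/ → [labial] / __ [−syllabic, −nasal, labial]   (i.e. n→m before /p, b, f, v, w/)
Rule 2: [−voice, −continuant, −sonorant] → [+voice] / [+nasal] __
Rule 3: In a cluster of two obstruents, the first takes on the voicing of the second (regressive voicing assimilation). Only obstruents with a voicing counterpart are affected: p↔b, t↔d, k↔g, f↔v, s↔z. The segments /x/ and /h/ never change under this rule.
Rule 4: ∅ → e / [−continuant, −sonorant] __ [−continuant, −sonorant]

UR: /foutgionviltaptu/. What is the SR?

foudegiomviltapetu

Rule 1 (nasal place assimilation): /n/ precedes the labial consonant /v/, so it assimilates in place to [m]. /foutgionviltaptu/ → foutgiomviltaptu.
Rule 2 (post-nasal voicing): no segment meets the environment; /foutgiomviltaptu/ is unchanged.
Rule 3 (regressive voicing assimilation): /t/ precedes the voiced obstruent /g/, so it voices to [d] by assimilation. /foutgiomviltaptu/ → foudgiomviltaptu.
Rule 4 (stop-cluster e-epenthesis): /d/ and /g/ form a stop–stop cluster, so [e] is inserted between them. /p/ and /t/ form a stop–stop cluster, so [e] is inserted between them. /foudgiomviltaptu/ → foudegiomviltapetu.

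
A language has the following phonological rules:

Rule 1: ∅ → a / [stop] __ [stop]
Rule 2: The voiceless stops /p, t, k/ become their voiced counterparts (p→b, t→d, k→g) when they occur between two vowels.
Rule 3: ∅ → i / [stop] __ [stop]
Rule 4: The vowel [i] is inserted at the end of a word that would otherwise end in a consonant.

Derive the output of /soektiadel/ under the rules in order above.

Rule 1 (stop-cluster a-epenthesis): /k/ and /t/ form a stop–stop cluster, so [a] is inserted between them. /soektiadel/ → soekatiadel.
Rule 2 (intervocalic voicing): /k/ is a voiceless stop between vowels /e/ and /a/, so it voices to [g]. /t/ is a voiceless stop between vowels /a/ and /i/, so it voices to [d]. /soekatiadel/ → soegadiadel.
Rule 3 (stop-cluster i-epenthesis): no segment meets the environment; /soegadiadel/ is unchanged.
Rule 4 (final i-epenthesis): the form ends in the consonant /l/, so [i] is inserted word-finally. /soegadiadel/ → soegadiadeli.

soegadiadeli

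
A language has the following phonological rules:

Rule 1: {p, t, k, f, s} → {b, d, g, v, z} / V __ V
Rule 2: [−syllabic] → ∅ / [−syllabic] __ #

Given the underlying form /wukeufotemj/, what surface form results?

wugeuvodem

Rule 1 (intervocalic voicing): /k/ is a voiceless obstruent between vowels /u/ and /e/, so it voices to [g]. /f/ is a voiceless obstruent between vowels /u/ and /o/, so it voices to [v]. /t/ is a voiceless obstruent between vowels /o/ and /e/, so it voices to [d]. /wukeufotemj/ → wugeuvodemj.
Rule 2 (final cluster simplification): /j/ is the second consonant of a word-final cluster /mj/, so it deletes. /wugeuvodemj/ → wugeuvodem.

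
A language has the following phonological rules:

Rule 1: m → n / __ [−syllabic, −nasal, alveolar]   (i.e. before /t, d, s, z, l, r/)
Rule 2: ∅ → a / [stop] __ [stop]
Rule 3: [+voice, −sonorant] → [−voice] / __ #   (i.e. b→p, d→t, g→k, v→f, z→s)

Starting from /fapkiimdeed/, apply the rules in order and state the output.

fapakiindeet

Rule 1 (nasal place assimilation): /m/ precedes the alveolar consonant /d/, so it assimilates in place to [n]. /fapkiimdeed/ → fapkiindeed.
Rule 2 (stop-cluster a-epenthesis): /p/ and /k/ form a stop–stop cluster, so [a] is inserted between them. /fapkiindeed/ → fapakiindeed.
Rule 3 (final devoicing): /d/ is a voiced obstruent in word-final position, so it devoices to [t]. /fapakiindeed/ → fapakiindeet.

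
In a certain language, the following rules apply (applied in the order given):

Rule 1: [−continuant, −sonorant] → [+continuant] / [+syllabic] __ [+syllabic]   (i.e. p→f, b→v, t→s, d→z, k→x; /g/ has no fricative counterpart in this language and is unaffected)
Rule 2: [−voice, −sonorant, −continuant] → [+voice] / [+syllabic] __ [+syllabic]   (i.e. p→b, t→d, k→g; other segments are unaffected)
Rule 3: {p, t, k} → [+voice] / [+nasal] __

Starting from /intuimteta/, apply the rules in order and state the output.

induimdesa

Rule 1 (intervocalic spirantization): /t/ is a stop between vowels /e/ and /a/, so it spirantizes to the fricative [s]. /intuimteta/ → intuimtesa.
Rule 2 (intervocalic voicing): no segment meets the environment; /intuimtesa/ is unchanged.
Rule 3 (post-nasal voicing): /t/ is a voiceless stop immediately after the nasal /n/, so it voices to [d]. /t/ is a voiceless stop immediately after the nasal /m/, so it voices to [d]. /intuimtesa/ → induimdesa.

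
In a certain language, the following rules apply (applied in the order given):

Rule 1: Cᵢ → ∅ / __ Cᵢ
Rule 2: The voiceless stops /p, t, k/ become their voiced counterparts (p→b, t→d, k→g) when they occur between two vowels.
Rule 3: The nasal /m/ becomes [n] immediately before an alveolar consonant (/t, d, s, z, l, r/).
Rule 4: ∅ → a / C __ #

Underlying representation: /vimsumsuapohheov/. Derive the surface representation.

vinsunsuaboheova

Rule 1 (degemination): /hh/ is a geminate; the first /h/ deletes. /vimsumsuapohheov/ → vimsumsuapoheov.
Rule 2 (intervocalic voicing): /p/ is a voiceless stop between vowels /a/ and /o/, so it voices to [b]. /vimsumsuapoheov/ → vimsumsuaboheov.
Rule 3 (nasal place assimilation): /m/ precedes the alveolar consonant /s/, so it assimilates in place to [n]. /m/ precedes the alveolar consonant /s/, so it assimilates in place to [n]. /vimsumsuaboheov/ → vinsunsuaboheov.
Rule 4 (final a-epenthesis): the form ends in the consonant /v/, so [a] is inserted word-finally. /vinsunsuaboheov/ → vinsunsuaboheova.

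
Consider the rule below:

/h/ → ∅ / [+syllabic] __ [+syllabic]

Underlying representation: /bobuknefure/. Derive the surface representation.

No segment of /bobuknefure/ meets the structural description of the rule, so the form surfaces unchanged.

bobuknefure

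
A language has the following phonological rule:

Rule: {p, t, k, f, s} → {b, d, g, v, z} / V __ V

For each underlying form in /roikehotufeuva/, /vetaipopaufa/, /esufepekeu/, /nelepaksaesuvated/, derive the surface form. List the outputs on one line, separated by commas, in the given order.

roigehoduveuva, vedaibobauva, ezuvebegeu, nelebaksaezuvaded

/roikehotufeuva/: /k/ is a voiceless obstruent between vowels /i/ and /e/, so it voices to [g]. /t/ is a voiceless obstruent between vowels /o/ and /u/, so it voices to [d]. /f/ is a voiceless obstruent between vowels /u/ and /e/, so it voices to [v]. → [roigehoduveuva].
/vetaipopaufa/: /t/ is a voiceless obstruent between vowels /e/ and /a/, so it voices to [d]. /p/ is a voiceless obstruent between vowels /i/ and /o/, so it voices to [b]. /p/ is a voiceless obstruent between vowels /o/ and /a/, so it voices to [b]. /f/ is a voiceless obstruent between vowels /u/ and /a/, so it voices to [v]. → [vedaibobauva].
/esufepekeu/: /s/ is a voiceless obstruent between vowels /e/ and /u/, so it voices to [z]. /f/ is a voiceless obstruent between vowels /u/ and /e/, so it voices to [v]. /p/ is a voiceless obstruent between vowels /e/ and /e/, so it voices to [b]. /k/ is a voiceless obstruent between vowels /e/ and /e/, so it voices to [g]. → [ezuvebegeu].
/nelepaksaesuvated/: /p/ is a voiceless obstruent between vowels /e/ and /a/, so it voices to [b]. /s/ is a voiceless obstruent between vowels /e/ and /u/, so it voices to [z]. /t/ is a voiceless obstruent between vowels /a/ and /e/, so it voices to [d]. → [nelebaksaezuvaded].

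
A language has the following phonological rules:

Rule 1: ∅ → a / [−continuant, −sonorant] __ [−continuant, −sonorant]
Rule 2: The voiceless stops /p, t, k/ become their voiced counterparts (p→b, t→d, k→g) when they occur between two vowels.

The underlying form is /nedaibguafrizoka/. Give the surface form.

nedaibaguafrizoga

Rule 1 (stop-cluster a-epenthesis): /b/ and /g/ form a stop–stop cluster, so [a] is inserted between them. /nedaibguafrizoka/ → nedaibaguafrizoka.
Rule 2 (intervocalic voicing): /k/ is a voiceless stop between vowels /o/ and /a/, so it voices to [g]. /nedaibaguafrizoka/ → nedaibaguafrizoga.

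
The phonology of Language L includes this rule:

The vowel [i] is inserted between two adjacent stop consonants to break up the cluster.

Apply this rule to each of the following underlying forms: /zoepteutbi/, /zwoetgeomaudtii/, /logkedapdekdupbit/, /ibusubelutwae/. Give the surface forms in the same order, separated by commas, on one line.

zoepiteutibi, zwoetigeomauditii, logikedapidekidupibit, ibusubelutwae

/zoepteutbi/: /p/ and /t/ form a stop–stop cluster, so [i] is inserted between them. /t/ and /b/ form a stop–stop cluster, so [i] is inserted between them. → [zoepiteutibi].
/zwoetgeomaudtii/: /t/ and /g/ form a stop–stop cluster, so [i] is inserted between them. /d/ and /t/ form a stop–stop cluster, so [i] is inserted between them. → [zwoetigeomauditii].
/logkedapdekdupbit/: /g/ and /k/ form a stop–stop cluster, so [i] is inserted between them. /p/ and /d/ form a stop–stop cluster, so [i] is inserted between them. /k/ and /d/ form a stop–stop cluster, so [i] is inserted between them. /p/ and /b/ form a stop–stop cluster, so [i] is inserted between them. → [logikedapidekidupibit].
/ibusubelutwae/: the rule's environment is not met; surfaces unchanged as [ibusubelutwae].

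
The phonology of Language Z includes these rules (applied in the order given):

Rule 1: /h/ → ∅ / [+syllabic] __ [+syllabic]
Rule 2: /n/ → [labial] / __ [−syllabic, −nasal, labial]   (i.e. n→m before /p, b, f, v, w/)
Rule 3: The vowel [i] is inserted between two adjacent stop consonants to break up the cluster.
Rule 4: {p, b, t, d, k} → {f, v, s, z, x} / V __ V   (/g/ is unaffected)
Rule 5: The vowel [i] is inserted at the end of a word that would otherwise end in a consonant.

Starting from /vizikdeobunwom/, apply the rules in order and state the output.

Rule 1 (intervocalic h-deletion): no segment meets the environment; /vizikdeobunwom/ is unchanged.
Rule 2 (nasal place assimilation): /n/ precedes the labial consonant /w/, so it assimilates in place to [m]. /vizikdeobunwom/ → vizikdeobumwom.
Rule 3 (stop-cluster i-epenthesis): /k/ and /d/ form a stop–stop cluster, so [i] is inserted between them. /vizikdeobumwom/ → vizikideobumwom.
Rule 4 (intervocalic spirantization): /k/ is a stop between vowels /i/ and /i/, so it spirantizes to the fricative [x]. /d/ is a stop between vowels /i/ and /e/, so it spirantizes to the fricative [z]. /b/ is a stop between vowels /o/ and /u/, so it spirantizes to the fricative [v]. /vizikideobumwom/ → vizixizeovumwom.
Rule 5 (final i-epenthesis): the form ends in the consonant /m/, so [i] is inserted word-finally. /vizixizeovumwom/ → vizixizeovumwomi.

vizixizeovumwomi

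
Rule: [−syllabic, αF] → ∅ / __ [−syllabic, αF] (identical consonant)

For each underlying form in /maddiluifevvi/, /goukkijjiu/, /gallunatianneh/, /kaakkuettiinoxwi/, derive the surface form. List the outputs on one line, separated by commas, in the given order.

madiluifevi, goukijiu, galunatianeh, kaakuetiinoxwi

/maddiluifevvi/: /dd/ is a geminate; the first /d/ deletes. /vv/ is a geminate; the first /v/ deletes. → [madiluifevi].
/goukkijjiu/: /kk/ is a geminate; the first /k/ deletes. /jj/ is a geminate; the first /j/ deletes. → [goukijiu].
/gallunatianneh/: /ll/ is a geminate; the first /l/ deletes. /nn/ is a geminate; the first /n/ deletes. → [galunatianeh].
/kaakkuettiinoxwi/: /kk/ is a geminate; the first /k/ deletes. /tt/ is a geminate; the first /t/ deletes. → [kaakuetiinoxwi].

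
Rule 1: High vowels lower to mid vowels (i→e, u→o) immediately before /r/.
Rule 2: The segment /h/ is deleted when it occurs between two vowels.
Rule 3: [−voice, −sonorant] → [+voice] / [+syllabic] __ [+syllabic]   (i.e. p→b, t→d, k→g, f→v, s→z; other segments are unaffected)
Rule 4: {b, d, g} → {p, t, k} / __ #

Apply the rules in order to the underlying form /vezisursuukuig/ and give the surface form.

Rule 1 (pre-rhotic lowering): /u/ is a high vowel immediately before /r/, so it lowers to [o]. /vezisursuukuig/ → vezisorsuukuig.
Rule 2 (intervocalic h-deletion): no segment meets the environment; /vezisorsuukuig/ is unchanged.
Rule 3 (intervocalic voicing): /s/ is a voiceless obstruent between vowels /i/ and /o/, so it voices to [z]. /k/ is a voiceless obstruent between vowels /u/ and /u/, so it voices to [g]. /vezisorsuukuig/ → vezizorsuuguig.
Rule 4 (final devoicing): /g/ is a voiced stop in word-final position, so it devoices to [k]. /vezizorsuuguig/ → vezizorsuuguik.

vezizorsuuguik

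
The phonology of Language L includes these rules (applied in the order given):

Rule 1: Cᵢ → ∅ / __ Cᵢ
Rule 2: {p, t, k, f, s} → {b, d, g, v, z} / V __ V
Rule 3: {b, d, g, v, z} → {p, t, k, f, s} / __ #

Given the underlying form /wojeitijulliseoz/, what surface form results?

Rule 1 (degemination): /ll/ is a geminate; the first /l/ deletes. /wojeitijulliseoz/ → wojeitijuliseoz.
Rule 2 (intervocalic voicing): /t/ is a voiceless obstruent between vowels /i/ and /i/, so it voices to [d]. /s/ is a voiceless obstruent between vowels /i/ and /e/, so it voices to [z]. /wojeitijuliseoz/ → wojeidijulizeoz.
Rule 3 (final devoicing): /z/ is a voiced obstruent in word-final position, so it devoices to [s]. /wojeidijulizeoz/ → wojeidijulizeos.

wojeidijulizeos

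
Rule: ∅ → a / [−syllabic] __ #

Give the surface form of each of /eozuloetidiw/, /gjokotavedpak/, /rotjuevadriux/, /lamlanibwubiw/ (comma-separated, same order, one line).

eozuloetidiwa, gjokotavedpaka, rotjuevadriuxa, lamlanibwubiwa

/eozuloetidiw/: the form ends in the consonant /w/, so [a] is inserted word-finally. → [eozuloetidiwa].
/gjokotavedpak/: the form ends in the consonant /k/, so [a] is inserted word-finally. → [gjokotavedpaka].
/rotjuevadriux/: the form ends in the consonant /x/, so [a] is inserted word-finally. → [rotjuevadriuxa].
/lamlanibwubiw/: the form ends in the consonant /w/, so [a] is inserted word-finally. → [lamlanibwubiwa].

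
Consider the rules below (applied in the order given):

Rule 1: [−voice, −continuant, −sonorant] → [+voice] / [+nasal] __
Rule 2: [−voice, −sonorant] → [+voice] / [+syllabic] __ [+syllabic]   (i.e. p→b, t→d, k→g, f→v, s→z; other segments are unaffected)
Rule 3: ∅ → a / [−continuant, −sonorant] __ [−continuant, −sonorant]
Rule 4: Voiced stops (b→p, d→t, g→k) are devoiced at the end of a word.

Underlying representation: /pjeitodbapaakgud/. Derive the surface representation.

pjeidodababaakagut

Rule 1 (post-nasal voicing): no segment meets the environment; /pjeitodbapaakgud/ is unchanged.
Rule 2 (intervocalic voicing): /t/ is a voiceless obstruent between vowels /i/ and /o/, so it voices to [d]. /p/ is a voiceless obstruent between vowels /a/ and /a/, so it voices to [b]. /pjeitodbapaakgud/ → pjeidodbabaakgud.
Rule 3 (stop-cluster a-epenthesis): /d/ and /b/ form a stop–stop cluster, so [a] is inserted between them. /k/ and /g/ form a stop–stop cluster, so [a] is inserted between them. /pjeidodbabaakgud/ → pjeidodababaakagud.
Rule 4 (final devoicing): /d/ is a voiced stop in word-final position, so it devoices to [t]. /pjeidodababaakagud/ → pjeidodababaakagut.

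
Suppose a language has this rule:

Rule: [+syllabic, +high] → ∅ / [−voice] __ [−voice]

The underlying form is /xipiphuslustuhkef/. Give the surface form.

xpphslusthkef

/i/ is a high vowel flanked by voiceless consonants /x/ and /p/, so it deletes.
/i/ is a high vowel flanked by voiceless consonants /p/ and /p/, so it deletes.
/u/ is a high vowel flanked by voiceless consonants /h/ and /s/, so it deletes.
/u/ is a high vowel flanked by voiceless consonants /t/ and /h/, so it deletes.
Surface form: [xpphslusthkef].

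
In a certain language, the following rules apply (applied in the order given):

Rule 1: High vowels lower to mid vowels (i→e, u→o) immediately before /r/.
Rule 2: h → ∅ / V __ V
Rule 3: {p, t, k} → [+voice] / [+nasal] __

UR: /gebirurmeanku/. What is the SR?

Rule 1 (pre-rhotic lowering): /i/ is a high vowel immediately before /r/, so it lowers to [e]. /u/ is a high vowel immediately before /r/, so it lowers to [o]. /gebirurmeanku/ → geberormeanku.
Rule 2 (intervocalic h-deletion): no segment meets the environment; /geberormeanku/ is unchanged.
Rule 3 (post-nasal voicing): /k/ is a voiceless stop immediately after the nasal /n/, so it voices to [g]. /geberormeanku/ → geberormeangu.

geberormeangu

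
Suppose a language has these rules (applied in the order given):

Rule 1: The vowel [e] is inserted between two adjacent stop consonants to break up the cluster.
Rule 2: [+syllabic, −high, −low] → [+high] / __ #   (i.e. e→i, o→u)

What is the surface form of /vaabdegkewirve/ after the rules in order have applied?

Rule 1 (stop-cluster e-epenthesis): /b/ and /d/ form a stop–stop cluster, so [e] is inserted between them. /g/ and /k/ form a stop–stop cluster, so [e] is inserted between them. /vaabdegkewirve/ → vaabedegekewirve.
Rule 2 (final vowel raising): /e/ is a mid vowel in word-final position, so it raises to [i]. /vaabedegekewirve/ → vaabedegekewirvi.

vaabedegekewirvi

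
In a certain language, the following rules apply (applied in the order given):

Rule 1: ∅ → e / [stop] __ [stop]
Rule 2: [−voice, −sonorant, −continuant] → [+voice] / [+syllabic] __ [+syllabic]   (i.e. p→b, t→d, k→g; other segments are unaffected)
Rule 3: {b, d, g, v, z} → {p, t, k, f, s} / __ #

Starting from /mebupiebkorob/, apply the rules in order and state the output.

Rule 1 (stop-cluster e-epenthesis): /b/ and /k/ form a stop–stop cluster, so [e] is inserted between them. /mebupiebkorob/ → mebupiebekorob.
Rule 2 (intervocalic voicing): /p/ is a voiceless stop between vowels /u/ and /i/, so it voices to [b]. /k/ is a voiceless stop between vowels /e/ and /o/, so it voices to [g]. /mebupiebekorob/ → mebubiebegorob.
Rule 3 (final devoicing): /b/ is a voiced obstruent in word-final position, so it devoices to [p]. /mebubiebegorob/ → mebubiebegorop.

mebubiebegorop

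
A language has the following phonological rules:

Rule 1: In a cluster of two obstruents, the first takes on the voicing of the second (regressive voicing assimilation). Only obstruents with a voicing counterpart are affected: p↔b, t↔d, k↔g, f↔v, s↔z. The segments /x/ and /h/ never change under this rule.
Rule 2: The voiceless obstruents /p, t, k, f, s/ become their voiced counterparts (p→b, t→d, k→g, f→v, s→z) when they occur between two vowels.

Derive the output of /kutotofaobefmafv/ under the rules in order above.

Rule 1 (regressive voicing assimilation): /f/ precedes the voiced obstruent /v/, so it voices to [v] by assimilation. /kutotofaobefmafv/ → kutotofaobefmavv.
Rule 2 (intervocalic voicing): /t/ is a voiceless obstruent between vowels /u/ and /o/, so it voices to [d]. /t/ is a voiceless obstruent between vowels /o/ and /o/, so it voices to [d]. /f/ is a voiceless obstruent between vowels /o/ and /a/, so it voices to [v]. /kutotofaobefmavv/ → kudodovaobefmavv.

kudodovaobefmavv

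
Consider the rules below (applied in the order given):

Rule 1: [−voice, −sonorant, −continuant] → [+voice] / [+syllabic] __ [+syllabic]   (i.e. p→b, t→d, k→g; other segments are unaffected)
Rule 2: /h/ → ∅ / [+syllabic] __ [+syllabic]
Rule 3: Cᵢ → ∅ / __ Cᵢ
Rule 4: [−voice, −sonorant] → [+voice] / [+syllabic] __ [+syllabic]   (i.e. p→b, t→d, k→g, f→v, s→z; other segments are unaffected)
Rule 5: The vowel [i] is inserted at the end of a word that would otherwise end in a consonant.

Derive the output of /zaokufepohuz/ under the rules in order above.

zaoguvebouzi

Rule 1 (intervocalic voicing): /k/ is a voiceless stop between vowels /o/ and /u/, so it voices to [g]. /p/ is a voiceless stop between vowels /e/ and /o/, so it voices to [b]. /zaokufepohuz/ → zaogufebohuz.
Rule 2 (intervocalic h-deletion): /h/ occurs between vowels /o/ and /u/, so it deletes. /zaogufebohuz/ → zaogufebouz.
Rule 3 (degemination): no segment meets the environment; /zaogufebouz/ is unchanged.
Rule 4 (intervocalic voicing): /f/ is a voiceless obstruent between vowels /u/ and /e/, so it voices to [v]. /zaogufebouz/ → zaoguvebouz.
Rule 5 (final i-epenthesis): the form ends in the consonant /z/, so [i] is inserted word-finally. /zaoguvebouz/ → zaoguvebouzi.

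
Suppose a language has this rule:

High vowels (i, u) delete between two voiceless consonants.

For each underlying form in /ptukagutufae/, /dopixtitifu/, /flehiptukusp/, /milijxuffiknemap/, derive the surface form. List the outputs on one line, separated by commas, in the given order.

ptkagutfae, dopxttfu, flehptksp, milijxffknemap

/ptukagutufae/: /u/ is a high vowel flanked by voiceless consonants /t/ and /k/, so it deletes. /u/ is a high vowel flanked by voiceless consonants /t/ and /f/, so it deletes. → [ptkagutfae].
/dopixtitifu/: /i/ is a high vowel flanked by voiceless consonants /p/ and /x/, so it deletes. /i/ is a high vowel flanked by voiceless consonants /t/ and /t/, so it deletes. /i/ is a high vowel flanked by voiceless consonants /t/ and /f/, so it deletes. → [dopxttfu].
/flehiptukusp/: /i/ is a high vowel flanked by voiceless consonants /h/ and /p/, so it deletes. /u/ is a high vowel flanked by voiceless consonants /t/ and /k/, so it deletes. /u/ is a high vowel flanked by voiceless consonants /k/ and /s/, so it deletes. → [flehptksp].
/milijxuffiknemap/: /u/ is a high vowel flanked by voiceless consonants /x/ and /f/, so it deletes. /i/ is a high vowel flanked by voiceless consonants /f/ and /k/, so it deletes. → [milijxffknemap].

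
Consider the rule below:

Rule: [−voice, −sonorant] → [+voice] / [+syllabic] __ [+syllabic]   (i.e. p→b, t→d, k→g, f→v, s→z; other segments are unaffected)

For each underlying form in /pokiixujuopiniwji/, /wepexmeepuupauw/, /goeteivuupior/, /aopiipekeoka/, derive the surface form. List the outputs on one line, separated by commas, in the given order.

/pokiixujuopiniwji/: /k/ is a voiceless obstruent between vowels /o/ and /i/, so it voices to [g]. /p/ is a voiceless obstruent between vowels /o/ and /i/, so it voices to [b]. → [pogiixujuobiniwji].
/wepexmeepuupauw/: /p/ is a voiceless obstruent between vowels /e/ and /e/, so it voices to [b]. /p/ is a voiceless obstruent between vowels /e/ and /u/, so it voices to [b]. /p/ is a voiceless obstruent between vowels /u/ and /a/, so it voices to [b]. → [webexmeebuubauw].
/goeteivuupior/: /t/ is a voiceless obstruent between vowels /e/ and /e/, so it voices to [d]. /p/ is a voiceless obstruent between vowels /u/ and /i/, so it voices to [b]. → [goedeivuubior].
/aopiipekeoka/: /p/ is a voiceless obstruent between vowels /o/ and /i/, so it voices to [b]. /p/ is a voiceless obstruent between vowels /i/ and /e/, so it voices to [b]. /k/ is a voiceless obstruent between vowels /e/ and /e/, so it voices to [g]. /k/ is a voiceless obstruent between vowels /o/ and /a/, so it voices to [g]. → [aobiibegeoga].

pogiixujuobiniwji, webexmeebuubauw, goedeivuubior, aobiibegeoga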